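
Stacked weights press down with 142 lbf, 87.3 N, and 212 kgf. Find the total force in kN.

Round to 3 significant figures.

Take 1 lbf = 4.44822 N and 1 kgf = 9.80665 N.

2.80 kN

142 lbf × 4.44822 → 631.647 N
87.3 N (already N)
212 kgf × 9.80665 → 2079.01 N
Combined: 631.647 + 87.3 + 2079.01 = 2797.96 N
In kN: 2797.96 / 1000 = 2.79796 kN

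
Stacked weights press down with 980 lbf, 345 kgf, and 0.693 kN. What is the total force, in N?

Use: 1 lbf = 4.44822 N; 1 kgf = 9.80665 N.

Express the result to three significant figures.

8440 N

980 lbf × 4.44822 = 4359.26 N
345 kgf × 9.80665 = 3383.29 N
0.693 kN × 1000 = 693 N
Sum: 4359.26 + 3383.29 + 693 = 8435.55 N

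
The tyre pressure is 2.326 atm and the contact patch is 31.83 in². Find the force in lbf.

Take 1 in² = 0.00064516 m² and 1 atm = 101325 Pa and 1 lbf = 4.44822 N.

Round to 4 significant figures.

2.326 atm × 101325 = 235682 Pa
31.83 in² × 0.00064516 = 0.0205354 m²
F = P × A = 235682 Pa × 0.0205354 m² = 4839.82 N
4839.82 N ÷ (4.44822 N/lbf) = 1088.04 lbf

1088 lbf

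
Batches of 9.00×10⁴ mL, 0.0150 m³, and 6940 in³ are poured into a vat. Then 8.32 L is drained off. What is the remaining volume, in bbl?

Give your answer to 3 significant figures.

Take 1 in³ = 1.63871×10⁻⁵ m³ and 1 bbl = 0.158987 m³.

9.00×10⁴ mL × 10⁻⁶ → 0.09 m³
0.0150 m³ (already m³)
6940 in³ × 1.63871×10⁻⁵ → 0.113726 m³
8.32 L × 0.001 → 0.00832 m³
Net: 0.09 + 0.015 + 0.113726 − 0.00832 = 0.210406 m³
In bbl: 0.210406 / 0.158987 = 1.32342 bbl

1.32 bbl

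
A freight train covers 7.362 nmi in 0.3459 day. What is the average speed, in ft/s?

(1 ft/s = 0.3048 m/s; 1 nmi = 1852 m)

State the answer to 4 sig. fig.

7.362 nmi × 1852 = 13634.4 m
0.3459 day × 86400 = 29885.8 s
v = d / t = 13634.4 m / 29885.8 s = 0.456217 m/s
0.456217 m/s ÷ (0.3048 m/s/ft/s) = 1.49677 ft/s

1.497 ft/s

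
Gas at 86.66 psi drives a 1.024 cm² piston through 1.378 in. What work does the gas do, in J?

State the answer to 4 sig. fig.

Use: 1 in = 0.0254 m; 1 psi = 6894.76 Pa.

2.142 J

86.66 psi → 597500 Pa
1.024 cm² → 1.024×10⁻⁴ m²
F = P × A = 597500 × 1.024×10⁻⁴ = 61.184 N
1.378 in → 0.0350012 m
W = F × d = 61.184 × 0.0350012 = 2.14151 J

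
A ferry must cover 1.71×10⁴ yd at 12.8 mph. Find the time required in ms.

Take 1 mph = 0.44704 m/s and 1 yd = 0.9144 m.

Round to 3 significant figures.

2.73×10⁶ ms

1.71×10⁴ yd × 0.9144 → 15636.2 m
12.8 mph × 0.44704 → 5.72211 m/s
t = d / v = 15636.2 m / 5.72211 m/s = 2732.59 s
2732.59 s ÷ (0.001 s/ms) = 2.73259×10⁶ ms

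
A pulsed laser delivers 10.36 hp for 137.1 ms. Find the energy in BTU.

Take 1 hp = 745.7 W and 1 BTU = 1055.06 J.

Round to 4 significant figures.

1.004 BTU

10.36 hp × 745.7 = 7725.45 W
137.1 ms × 0.001 = 0.1371 s
E = P × t = 7725.45 W × 0.1371 s = 1059.16 J
1059.16 J ÷ (1055.06 J/BTU) = 1.00389 BTU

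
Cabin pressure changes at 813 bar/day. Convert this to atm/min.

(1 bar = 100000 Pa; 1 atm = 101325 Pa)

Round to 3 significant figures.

0.557 atm/min

813 bar/day × 100000 Pa/bar ÷ 86400 s/day = 940.972 Pa/s
940.972 Pa/s ÷ 101325 Pa/atm × 60 s/min = 0.5572 atm/min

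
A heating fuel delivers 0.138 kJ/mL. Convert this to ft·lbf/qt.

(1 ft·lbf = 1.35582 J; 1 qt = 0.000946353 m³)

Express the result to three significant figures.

9.63×10⁴ ft·lbf/qt

0.138 kJ/mL × 1000 J/kJ ÷ 10⁻⁶ m³/mL = 1.38×10⁸ J/m³
1.38×10⁸ J/m³ ÷ 1.35582 J/ft·lbf × 0.000946353 m³/qt = 96323 ft·lbf/qt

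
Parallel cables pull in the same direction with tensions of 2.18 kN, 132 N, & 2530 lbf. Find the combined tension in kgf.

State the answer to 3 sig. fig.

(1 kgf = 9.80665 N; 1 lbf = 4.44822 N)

1380 kgf

2.18 kN × 1000 = 2180 N
132 N (already N)
2530 lbf × 4.44822 = 11254 N
Combined: 2180 + 132 + 11254 = 13566 N
In kgf: 13566 / 9.80665 = 1383.35 kgf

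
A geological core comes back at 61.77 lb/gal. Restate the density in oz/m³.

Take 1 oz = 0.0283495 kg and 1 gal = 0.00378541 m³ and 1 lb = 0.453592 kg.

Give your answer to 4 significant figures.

61.77 lb/gal × 0.453592 kg/lb ÷ 0.00378541 m³/gal = 7401.68 kg/m³
7401.68 kg/m³ ÷ 0.0283495 kg/oz = 261087 oz/m³

2.611×10⁵ oz/m³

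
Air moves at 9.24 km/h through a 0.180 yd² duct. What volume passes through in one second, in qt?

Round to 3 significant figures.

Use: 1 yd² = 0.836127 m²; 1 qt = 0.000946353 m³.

9.24 km/h × (1/3.6) = 2.56667 m/s
0.180 yd² × 0.836127 = 0.150503 m²
V = v × A × t = 2.56667 m/s × 0.150503 m² × 1 s = 0.386292 m³
0.386292 m³ ÷ (0.000946353 m³/qt) = 408.19 qt

408 qt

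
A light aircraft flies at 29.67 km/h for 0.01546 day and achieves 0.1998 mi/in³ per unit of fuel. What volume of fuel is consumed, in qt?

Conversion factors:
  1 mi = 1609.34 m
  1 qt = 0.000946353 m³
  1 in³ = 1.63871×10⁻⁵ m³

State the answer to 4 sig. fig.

0.5928 qt

29.67 km/h → 8.24167 m/s
0.01546 day → 1335.74 s
d = v × t = 8.24167 × 1335.74 = 11008.7 m
0.1998 mi/in³ → 1.96219×10⁷ m/m³
V = d / (distance per unit fuel) = 11008.7 / 1.96219×10⁷ = 5.61041×10⁻⁴ m³
In qt: 5.61041×10⁻⁴ / 0.000946353 = 0.592845 qt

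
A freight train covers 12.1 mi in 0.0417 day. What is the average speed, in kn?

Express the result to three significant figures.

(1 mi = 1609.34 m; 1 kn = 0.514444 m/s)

12.1 mi × 1609.34 = 19473 m
0.0417 day × 86400 = 3602.88 s
v = d / t = 19473 m / 3602.88 s = 5.40484 m/s
5.40484 m/s ÷ (0.514444 m/s/kn) = 10.5062 kn

10.5 kn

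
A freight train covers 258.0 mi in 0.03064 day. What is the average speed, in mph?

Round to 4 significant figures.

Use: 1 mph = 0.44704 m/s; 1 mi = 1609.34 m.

350.8 mph

258.0 mi × 1609.34 = 415210 m
0.03064 day × 86400 = 2647.3 s
v = d / t = 415210 m / 2647.3 s = 156.843 m/s
156.843 m/s ÷ (0.44704 m/s/mph) = 350.848 mph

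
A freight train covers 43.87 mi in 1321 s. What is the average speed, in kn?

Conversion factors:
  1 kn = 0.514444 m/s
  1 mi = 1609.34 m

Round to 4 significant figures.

103.9 kn

43.87 mi × 1609.34 = 70601.7 m
v = d / t = 70601.7 m / 1321 s = 53.4456 m/s
53.4456 m/s ÷ (0.514444 m/s/kn) = 103.89 kn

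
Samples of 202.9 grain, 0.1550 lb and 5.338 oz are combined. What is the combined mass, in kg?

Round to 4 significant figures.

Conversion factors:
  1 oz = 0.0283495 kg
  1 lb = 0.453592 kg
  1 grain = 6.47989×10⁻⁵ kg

0.2348 kg

202.9 grain × 6.47989×10⁻⁵ → 0.0131477 kg
0.1550 lb × 0.453592 → 0.0703068 kg
5.338 oz × 0.0283495 → 0.15133 kg
Sum: 0.0131477 + 0.0703068 + 0.15133 = 0.234784 kg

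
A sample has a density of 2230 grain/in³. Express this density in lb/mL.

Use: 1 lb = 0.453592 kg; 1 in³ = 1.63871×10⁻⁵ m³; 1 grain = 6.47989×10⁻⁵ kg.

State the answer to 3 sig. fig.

2230 grain/in³ × 6.47989×10⁻⁵ kg/grain ÷ 1.63871×10⁻⁵ m³/in³ = 8818.01 kg/m³
8818.01 kg/m³ ÷ 0.453592 kg/lb × 10⁻⁶ m³/mL = 0.0194404 lb/mL

0.0194 lb/mL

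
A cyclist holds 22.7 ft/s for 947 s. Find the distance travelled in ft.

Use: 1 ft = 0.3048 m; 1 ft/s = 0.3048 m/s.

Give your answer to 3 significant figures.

22.7 ft/s × 0.3048 = 6.91896 m/s
d = v × t = 6.91896 m/s × 947 s = 6552.26 m
6552.26 m ÷ (0.3048 m/ft) = 21496.9 ft

2.15×10⁴ ft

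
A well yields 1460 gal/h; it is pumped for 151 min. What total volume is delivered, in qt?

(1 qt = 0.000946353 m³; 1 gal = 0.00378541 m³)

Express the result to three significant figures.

1460 gal/h → 0.00153519 m³/s
151 min → 9060 s
V = Q × t = 0.00153519 × 9060 = 13.9088 m³
In qt: 13.9088 / 0.000946353 = 14697.3 qt

1.47×10⁴ qt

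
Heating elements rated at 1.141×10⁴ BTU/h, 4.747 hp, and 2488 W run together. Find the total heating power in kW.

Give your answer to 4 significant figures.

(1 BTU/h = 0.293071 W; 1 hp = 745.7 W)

1.141×10⁴ BTU/h × 0.293071 = 3343.94 W
4.747 hp × 745.7 = 3539.84 W
2488 W (already W)
Combined: 3343.94 + 3539.84 + 2488 = 9371.78 W
In kW: 9371.78 / 1000 = 9.37178 kW

9.372 kW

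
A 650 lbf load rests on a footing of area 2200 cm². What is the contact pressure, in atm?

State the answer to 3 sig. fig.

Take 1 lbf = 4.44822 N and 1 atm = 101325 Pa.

0.130 atm

650 lbf × 4.44822 → 2891.34 N
2200 cm² × 0.0001 → 0.22 m²
P = F / A = 2891.34 N / 0.22 m² = 13142.5 Pa
13142.5 Pa ÷ (101325 Pa/atm) = 0.129706 atm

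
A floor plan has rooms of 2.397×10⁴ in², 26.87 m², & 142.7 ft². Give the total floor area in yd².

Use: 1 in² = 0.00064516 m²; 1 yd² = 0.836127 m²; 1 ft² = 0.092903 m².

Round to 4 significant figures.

2.397×10⁴ in² × 0.00064516 → 15.4645 m²
26.87 m² (already m²)
142.7 ft² × 0.092903 → 13.2573 m²
Total: 15.4645 + 26.87 + 13.2573 = 55.5918 m²
In yd²: 55.5918 / 0.836127 = 66.4873 yd²

66.49 yd²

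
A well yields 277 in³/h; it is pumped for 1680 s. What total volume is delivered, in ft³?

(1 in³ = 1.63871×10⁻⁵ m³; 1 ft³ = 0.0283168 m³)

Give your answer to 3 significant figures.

277 in³/h → 1.2609×10⁻⁶ m³/s
V = Q × t = 1.2609×10⁻⁶ × 1680 = 0.00211831 m³
In ft³: 0.00211831 / 0.0283168 = 0.0748075 ft³

0.0748 ft³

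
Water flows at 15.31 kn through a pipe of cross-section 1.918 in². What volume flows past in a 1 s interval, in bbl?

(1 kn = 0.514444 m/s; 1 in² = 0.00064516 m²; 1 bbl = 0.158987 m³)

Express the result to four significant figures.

15.31 kn × 0.514444 = 7.87614 m/s
1.918 in² × 0.00064516 = 0.00123742 m²
V = v × A × t = 7.87614 m/s × 0.00123742 m² × 1 s = 0.00974609 m³
0.00974609 m³ ÷ (0.158987 m³/bbl) = 0.0613012 bbl

0.06130 bbl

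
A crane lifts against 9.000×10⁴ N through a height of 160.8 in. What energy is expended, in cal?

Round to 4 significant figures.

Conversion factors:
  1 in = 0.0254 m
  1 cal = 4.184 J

160.8 in × 0.0254 → 4.08432 m
W = F × d = 90000 N × 4.08432 m = 367589 J
367589 J ÷ (4.184 J/cal) = 87855.9 cal

8.786×10⁴ cal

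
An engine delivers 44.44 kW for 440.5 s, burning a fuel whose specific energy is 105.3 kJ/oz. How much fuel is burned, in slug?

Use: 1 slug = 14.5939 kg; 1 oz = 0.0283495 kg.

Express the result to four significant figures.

0.3611 slug

44.44 kW → 44440 W
E = P × t = 44440 × 440.5 = 1.95758×10⁷ J
105.3 kJ/oz → 3.71435×10⁶ J/kg
m = E / e_s = 1.95758×10⁷ / 3.71435×10⁶ = 5.27032 kg
In slug: 5.27032 / 14.5939 = 0.361132 slug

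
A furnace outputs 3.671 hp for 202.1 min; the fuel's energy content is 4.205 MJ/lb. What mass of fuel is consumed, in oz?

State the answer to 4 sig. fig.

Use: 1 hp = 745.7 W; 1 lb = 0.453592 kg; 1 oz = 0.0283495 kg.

126.3 oz

3.671 hp → 2737.46 W
202.1 min → 12126 s
E = P × t = 2737.46 × 12126 = 3.31944×10⁷ J
4.205 MJ/lb → 9.27045×10⁶ J/kg
m = E / e_s = 3.31944×10⁷ / 9.27045×10⁶ = 3.58067 kg
In oz: 3.58067 / 0.0283495 = 126.305 oz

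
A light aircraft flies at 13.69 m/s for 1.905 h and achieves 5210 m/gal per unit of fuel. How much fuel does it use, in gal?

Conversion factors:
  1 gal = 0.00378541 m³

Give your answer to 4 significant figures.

1.905 h → 6858 s
d = v × t = 13.69 × 6858 = 93886 m
5210 m/gal → 1.37634×10⁶ m/m³
V = d / (distance per unit fuel) = 93886 / 1.37634×10⁶ = 0.0682142 m³
In gal: 0.0682142 / 0.00378541 = 18.0203 gal

18.02 gal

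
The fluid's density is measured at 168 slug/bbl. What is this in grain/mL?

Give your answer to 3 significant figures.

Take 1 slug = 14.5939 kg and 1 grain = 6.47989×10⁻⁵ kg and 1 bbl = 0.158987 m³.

238 grain/mL

168 slug/bbl × 14.5939 kg/slug ÷ 0.158987 m³/bbl = 15421.2 kg/m³
15421.2 kg/m³ ÷ 6.47989×10⁻⁵ kg/grain × 10⁻⁶ m³/mL = 237.986 grain/mL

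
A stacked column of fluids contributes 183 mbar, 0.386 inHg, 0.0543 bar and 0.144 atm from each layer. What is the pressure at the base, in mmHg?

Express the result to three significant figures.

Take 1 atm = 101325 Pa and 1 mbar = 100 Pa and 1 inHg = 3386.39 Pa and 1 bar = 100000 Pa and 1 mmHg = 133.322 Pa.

183 mbar × 100 → 18300 Pa
0.386 inHg × 3386.39 → 1307.15 Pa
0.0543 bar × 100000 → 5430 Pa
0.144 atm × 101325 → 14590.8 Pa
Combined: 18300 + 1307.15 + 5430 + 14590.8 = 39628 Pa
In mmHg: 39628 / 133.322 = 297.235 mmHg

297 mmHg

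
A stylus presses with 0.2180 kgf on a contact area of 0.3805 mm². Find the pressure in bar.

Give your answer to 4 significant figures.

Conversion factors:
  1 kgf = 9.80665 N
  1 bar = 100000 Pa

0.2180 kgf × 9.80665 = 2.13785 N
0.3805 mm² × 10⁻⁶ = 3.805×10⁻⁷ m²
P = F / A = 2.13785 N / 3.805×10⁻⁷ m² = 5.61853×10⁶ Pa
5.61853×10⁶ Pa ÷ (100000 Pa/bar) = 56.1853 bar

56.19 bar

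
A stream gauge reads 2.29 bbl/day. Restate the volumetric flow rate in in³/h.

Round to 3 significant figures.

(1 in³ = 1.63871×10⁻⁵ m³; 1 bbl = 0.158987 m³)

926 in³/h

2.29 bbl/day × 0.158987 m³/bbl ÷ 86400 s/day = 4.21389×10⁻⁶ m³/s
4.21389×10⁻⁶ m³/s ÷ 1.63871×10⁻⁵ m³/in³ × 3600 s/h = 925.728 in³/h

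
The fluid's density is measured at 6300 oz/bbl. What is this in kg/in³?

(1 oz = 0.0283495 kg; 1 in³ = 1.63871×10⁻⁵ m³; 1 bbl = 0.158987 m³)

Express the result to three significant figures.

0.0184 kg/in³

6300 oz/bbl × 0.0283495 kg/oz ÷ 0.158987 m³/bbl = 1123.37 kg/m³
1123.37 kg/m³ × 1.63871×10⁻⁵ m³/in³ = 0.0184088 kg/in³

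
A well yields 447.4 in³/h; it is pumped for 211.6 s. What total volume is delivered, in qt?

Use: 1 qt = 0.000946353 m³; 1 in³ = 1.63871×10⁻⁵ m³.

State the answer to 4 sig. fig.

447.4 in³/h → 2.03655×10⁻⁶ m³/s
V = Q × t = 2.03655×10⁻⁶ × 211.6 = 4.30934×10⁻⁴ m³
In qt: 4.30934×10⁻⁴ / 0.000946353 = 0.455363 qt

0.4554 qt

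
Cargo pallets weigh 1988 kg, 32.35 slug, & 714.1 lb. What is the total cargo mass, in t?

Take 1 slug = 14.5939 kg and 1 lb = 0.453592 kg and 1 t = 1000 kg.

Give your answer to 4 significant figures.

2.784 t

1988 kg (already kg)
32.35 slug × 14.5939 = 472.113 kg
714.1 lb × 0.453592 = 323.91 kg
Total: 1988 + 472.113 + 323.91 = 2784.02 kg
In t: 2784.02 / 1000 = 2.78402 t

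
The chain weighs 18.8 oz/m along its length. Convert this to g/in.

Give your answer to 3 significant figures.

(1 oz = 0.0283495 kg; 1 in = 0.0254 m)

13.5 g/in

18.8 oz/m × 0.0283495 kg/oz = 0.532971 kg/m
0.532971 kg/m ÷ 0.001 kg/g × 0.0254 m/in = 13.5375 g/in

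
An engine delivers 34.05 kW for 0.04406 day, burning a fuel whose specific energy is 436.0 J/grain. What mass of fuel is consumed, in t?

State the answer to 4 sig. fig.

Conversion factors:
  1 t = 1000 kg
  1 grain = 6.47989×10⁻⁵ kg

0.01926 t

34.05 kW → 34050 W
0.04406 day → 3806.78 s
E = P × t = 34050 × 3806.78 = 1.29621×10⁸ J
436.0 J/grain → 6.72851×10⁶ J/kg
m = E / e_s = 1.29621×10⁸ / 6.72851×10⁶ = 19.2644 kg
In t: 19.2644 / 1000 = 0.0192644 t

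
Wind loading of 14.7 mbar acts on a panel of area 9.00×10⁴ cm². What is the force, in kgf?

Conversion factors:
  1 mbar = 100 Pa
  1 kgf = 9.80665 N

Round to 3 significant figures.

14.7 mbar × 100 = 1470 Pa
9.00×10⁴ cm² × 0.0001 = 9 m²
F = P × A = 1470 Pa × 9 m² = 13230 N
13230 N ÷ (9.80665 N/kgf) = 1349.08 kgf

1350 kgf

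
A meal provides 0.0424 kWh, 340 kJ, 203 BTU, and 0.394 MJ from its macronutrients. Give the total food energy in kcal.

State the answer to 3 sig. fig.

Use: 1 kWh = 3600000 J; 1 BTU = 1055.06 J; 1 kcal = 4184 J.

0.0424 kWh × 3600000 = 152640 J
340 kJ × 1000 = 340000 J
203 BTU × 1055.06 = 214177 J
0.394 MJ × 1000000 = 394000 J
Total: 152640 + 340000 + 214177 + 394000 = 1.10082×10⁶ J
In kcal: 1.10082×10⁶ / 4184 = 263.102 kcal

263 kcal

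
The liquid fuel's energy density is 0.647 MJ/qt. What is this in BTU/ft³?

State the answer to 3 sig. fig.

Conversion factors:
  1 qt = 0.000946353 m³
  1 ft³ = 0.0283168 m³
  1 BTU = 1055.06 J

0.647 MJ/qt × 1000000 J/MJ ÷ 0.000946353 m³/qt = 6.83677×10⁸ J/m³
6.83677×10⁸ J/m³ ÷ 1055.06 J/BTU × 0.0283168 m³/ft³ = 18349.2 BTU/ft³

1.83×10⁴ BTU/ft³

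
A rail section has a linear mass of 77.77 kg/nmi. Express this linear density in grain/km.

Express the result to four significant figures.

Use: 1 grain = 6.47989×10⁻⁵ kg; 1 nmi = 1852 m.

6.480×10⁵ grain/km

77.77 kg/nmi ÷ 1852 m/nmi = 0.0419924 kg/m
0.0419924 kg/m ÷ 6.47989×10⁻⁵ kg/grain × 1000 m/km = 648042 grain/km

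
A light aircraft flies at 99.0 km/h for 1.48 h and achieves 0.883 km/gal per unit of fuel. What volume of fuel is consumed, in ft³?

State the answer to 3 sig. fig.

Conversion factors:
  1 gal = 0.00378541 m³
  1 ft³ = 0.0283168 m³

99.0 km/h → 27.5 m/s
1.48 h → 5328 s
d = v × t = 27.5 × 5328 = 146520 m
0.883 km/gal → 233264 m/m³
V = d / (distance per unit fuel) = 146520 / 233264 = 0.62813 m³
In ft³: 0.62813 / 0.0283168 = 22.1822 ft³

22.2 ft³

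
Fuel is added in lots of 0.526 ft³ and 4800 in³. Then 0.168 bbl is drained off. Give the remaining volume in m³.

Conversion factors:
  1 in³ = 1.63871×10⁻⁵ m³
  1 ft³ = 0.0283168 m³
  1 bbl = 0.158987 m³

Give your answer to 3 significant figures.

0.0668 m³

0.526 ft³ × 0.0283168 = 0.0148946 m³
4800 in³ × 1.63871×10⁻⁵ = 0.0786581 m³
0.168 bbl × 0.158987 = 0.0267098 m³
Net: 0.0148946 + 0.0786581 − 0.0267098 = 0.0668429 m³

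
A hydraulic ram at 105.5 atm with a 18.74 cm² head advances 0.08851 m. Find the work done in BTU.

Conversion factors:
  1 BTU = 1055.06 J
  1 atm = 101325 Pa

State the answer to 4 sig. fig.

1.681 BTU

105.5 atm → 1.06898×10⁷ Pa
18.74 cm² → 0.001874 m²
F = P × A = 1.06898×10⁷ × 0.001874 = 20032.7 N
W = F × d = 20032.7 × 0.08851 = 1773.09 J
In BTU: 1773.09 / 1055.06 = 1.68056 BTU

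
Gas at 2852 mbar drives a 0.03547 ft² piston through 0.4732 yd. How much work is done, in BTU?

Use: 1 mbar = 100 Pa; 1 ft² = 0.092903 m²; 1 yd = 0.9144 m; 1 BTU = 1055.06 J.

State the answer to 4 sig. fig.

0.3854 BTU

2852 mbar → 285200 Pa
0.03547 ft² → 0.00329527 m²
F = P × A = 285200 × 0.00329527 = 939.811 N
0.4732 yd → 0.432694 m
W = F × d = 939.811 × 0.432694 = 406.651 J
In BTU: 406.651 / 1055.06 = 0.385429 BTU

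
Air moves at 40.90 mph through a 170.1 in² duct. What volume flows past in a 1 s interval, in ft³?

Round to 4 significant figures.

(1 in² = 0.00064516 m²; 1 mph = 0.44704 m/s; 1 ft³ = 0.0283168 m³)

70.86 ft³

40.90 mph × 0.44704 → 18.2839 m/s
170.1 in² × 0.00064516 → 0.109742 m²
V = v × A × t = 18.2839 m/s × 0.109742 m² × 1 s = 2.00651 m³
2.00651 m³ ÷ (0.0283168 m³/ft³) = 70.8593 ft³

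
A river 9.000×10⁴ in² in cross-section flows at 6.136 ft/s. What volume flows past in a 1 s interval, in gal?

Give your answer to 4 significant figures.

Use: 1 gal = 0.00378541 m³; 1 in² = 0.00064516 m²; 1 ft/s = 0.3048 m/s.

2.869×10⁴ gal

6.136 ft/s × 0.3048 = 1.87025 m/s
9.000×10⁴ in² × 0.00064516 = 58.0644 m²
V = v × A × t = 1.87025 m/s × 58.0644 m² × 1 s = 108.595 m³
108.595 m³ ÷ (0.00378541 m³/gal) = 28687.8 gal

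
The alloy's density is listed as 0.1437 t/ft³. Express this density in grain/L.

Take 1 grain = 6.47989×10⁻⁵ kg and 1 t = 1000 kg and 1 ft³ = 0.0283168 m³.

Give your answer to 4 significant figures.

7.832×10⁴ grain/L

0.1437 t/ft³ × 1000 kg/t ÷ 0.0283168 m³/ft³ = 5074.73 kg/m³
5074.73 kg/m³ ÷ 6.47989×10⁻⁵ kg/grain × 0.001 m³/L = 78315.1 grain/L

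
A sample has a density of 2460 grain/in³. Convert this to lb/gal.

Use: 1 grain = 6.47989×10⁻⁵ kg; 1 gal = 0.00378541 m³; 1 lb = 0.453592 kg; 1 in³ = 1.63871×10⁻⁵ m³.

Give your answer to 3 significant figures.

2460 grain/in³ × 6.47989×10⁻⁵ kg/grain ÷ 1.63871×10⁻⁵ m³/in³ = 9727.49 kg/m³
9727.49 kg/m³ ÷ 0.453592 kg/lb × 0.00378541 m³/gal = 81.1799 lb/gal

81.2 lb/gal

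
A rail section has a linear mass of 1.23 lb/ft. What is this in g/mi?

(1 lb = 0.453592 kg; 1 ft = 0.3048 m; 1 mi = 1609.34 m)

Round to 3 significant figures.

2.95×10⁶ g/mi

1.23 lb/ft × 0.453592 kg/lb ÷ 0.3048 m/ft = 1.83044 kg/m
1.83044 kg/m ÷ 0.001 kg/g × 1609.34 m/mi = 2.9458×10⁶ g/mi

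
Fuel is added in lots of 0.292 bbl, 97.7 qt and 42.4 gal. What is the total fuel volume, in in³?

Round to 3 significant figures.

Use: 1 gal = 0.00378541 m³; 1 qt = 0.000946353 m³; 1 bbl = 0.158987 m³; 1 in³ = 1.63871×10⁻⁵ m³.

1.83×10⁴ in³

0.292 bbl × 0.158987 → 0.0464242 m³
97.7 qt × 0.000946353 → 0.0924587 m³
42.4 gal × 0.00378541 → 0.160501 m³
Sum: 0.0464242 + 0.0924587 + 0.160501 = 0.299384 m³
In in³: 0.299384 / 1.63871×10⁻⁵ = 18269.5 in³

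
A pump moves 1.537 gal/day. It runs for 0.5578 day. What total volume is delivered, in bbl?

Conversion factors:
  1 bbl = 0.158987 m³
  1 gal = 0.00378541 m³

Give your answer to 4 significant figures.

1.537 gal/day → 6.734×10⁻⁸ m³/s
0.5578 day → 48193.9 s
V = Q × t = 6.734×10⁻⁸ × 48193.9 = 0.00324538 m³
In bbl: 0.00324538 / 0.158987 = 0.0204129 bbl

0.02041 bbl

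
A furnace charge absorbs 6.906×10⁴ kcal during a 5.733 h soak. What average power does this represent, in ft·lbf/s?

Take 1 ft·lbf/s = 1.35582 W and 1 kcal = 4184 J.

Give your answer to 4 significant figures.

1.033×10⁴ ft·lbf/s

6.906×10⁴ kcal × 4184 → 2.88947×10⁸ J
5.733 h × 3600 → 20638.8 s
P = E / t = 2.88947×10⁸ J / 20638.8 s = 14000.2 W
14000.2 W ÷ (1.35582 W/ft·lbf/s) = 10326 ft·lbf/s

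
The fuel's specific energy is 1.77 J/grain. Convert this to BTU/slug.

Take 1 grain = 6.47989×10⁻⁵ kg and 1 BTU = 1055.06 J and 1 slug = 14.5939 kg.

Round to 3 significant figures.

378 BTU/slug

1.77 J/grain ÷ 6.47989×10⁻⁵ kg/grain = 27315.3 J/kg
27315.3 J/kg ÷ 1055.06 J/BTU × 14.5939 kg/slug = 377.833 BTU/slug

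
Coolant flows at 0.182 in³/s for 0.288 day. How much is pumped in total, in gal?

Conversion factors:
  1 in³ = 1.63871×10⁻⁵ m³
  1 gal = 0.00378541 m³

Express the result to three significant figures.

0.182 in³/s → 2.98245×10⁻⁶ m³/s
0.288 day → 24883.2 s
V = Q × t = 2.98245×10⁻⁶ × 24883.2 = 0.0742129 m³
In gal: 0.0742129 / 0.00378541 = 19.605 gal

19.6 gal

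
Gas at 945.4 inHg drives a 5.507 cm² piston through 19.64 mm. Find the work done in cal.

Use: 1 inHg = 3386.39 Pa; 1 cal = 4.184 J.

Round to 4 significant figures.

8.276 cal

945.4 inHg → 3.20149×10⁶ Pa
5.507 cm² → 5.507×10⁻⁴ m²
F = P × A = 3.20149×10⁶ × 5.507×10⁻⁴ = 1763.06 N
19.64 mm → 0.01964 m
W = F × d = 1763.06 × 0.01964 = 34.6265 J
In cal: 34.6265 / 4.184 = 8.27593 cal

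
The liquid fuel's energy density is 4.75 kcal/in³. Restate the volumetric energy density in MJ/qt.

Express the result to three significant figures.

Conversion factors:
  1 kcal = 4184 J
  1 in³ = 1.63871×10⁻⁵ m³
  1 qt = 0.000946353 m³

4.75 kcal/in³ × 4184 J/kcal ÷ 1.63871×10⁻⁵ m³/in³ = 1.21278×10⁹ J/m³
1.21278×10⁹ J/m³ ÷ 1000000 J/MJ × 0.000946353 m³/qt = 1.14772 MJ/qt

1.15 MJ/qt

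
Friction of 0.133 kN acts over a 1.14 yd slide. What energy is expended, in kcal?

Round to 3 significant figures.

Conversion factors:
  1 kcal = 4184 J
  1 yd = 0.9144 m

0.0331 kcal

0.133 kN × 1000 → 133 N
1.14 yd × 0.9144 → 1.04242 m
W = F × d = 133 N × 1.04242 m = 138.642 J
138.642 J ÷ (4184 J/kcal) = 0.0331362 kcal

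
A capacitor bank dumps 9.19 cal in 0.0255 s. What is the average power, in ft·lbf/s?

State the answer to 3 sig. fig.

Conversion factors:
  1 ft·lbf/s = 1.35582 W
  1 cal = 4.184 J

1110 ft·lbf/s

9.19 cal × 4.184 → 38.451 J
P = E / t = 38.451 J / 0.0255 s = 1507.88 W
1507.88 W ÷ (1.35582 W/ft·lbf/s) = 1112.15 ft·lbf/s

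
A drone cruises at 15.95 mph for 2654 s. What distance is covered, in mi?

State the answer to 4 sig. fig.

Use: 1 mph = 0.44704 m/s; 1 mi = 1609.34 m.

15.95 mph × 0.44704 = 7.13029 m/s
d = v × t = 7.13029 m/s × 2654 s = 18923.8 m
18923.8 m ÷ (1609.34 m/mi) = 11.7587 mi

11.76 mi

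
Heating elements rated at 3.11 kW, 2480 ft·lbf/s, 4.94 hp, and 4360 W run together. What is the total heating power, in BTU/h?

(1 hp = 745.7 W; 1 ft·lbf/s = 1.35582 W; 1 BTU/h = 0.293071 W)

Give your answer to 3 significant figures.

3.11 kW × 1000 = 3110 W
2480 ft·lbf/s × 1.35582 = 3362.43 W
4.94 hp × 745.7 = 3683.76 W
4360 W (already W)
Combined: 3110 + 3362.43 + 3683.76 + 4360 = 14516.2 W
In BTU/h: 14516.2 / 0.293071 = 49531.3 BTU/h

4.95×10⁴ BTU/h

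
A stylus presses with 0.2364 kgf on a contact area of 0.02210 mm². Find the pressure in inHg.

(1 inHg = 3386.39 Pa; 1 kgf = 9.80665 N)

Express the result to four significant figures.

0.2364 kgf × 9.80665 = 2.31829 N
0.02210 mm² × 10⁻⁶ = 2.21×10⁻⁸ m²
P = F / A = 2.31829 N / 2.21×10⁻⁸ m² = 1.049×10⁸ Pa
1.049×10⁸ Pa ÷ (3386.39 Pa/inHg) = 30976.9 inHg

3.098×10⁴ inHg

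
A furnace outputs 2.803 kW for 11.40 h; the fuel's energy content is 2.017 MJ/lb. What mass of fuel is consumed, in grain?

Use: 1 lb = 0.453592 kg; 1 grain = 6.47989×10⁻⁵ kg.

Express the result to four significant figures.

2.803 kW → 2803 W
11.40 h → 41040 s
E = P × t = 2803 × 41040 = 1.15035×10⁸ J
2.017 MJ/lb → 4.44673×10⁶ J/kg
m = E / e_s = 1.15035×10⁸ / 4.44673×10⁶ = 25.8696 kg
In grain: 25.8696 / 6.47989×10⁻⁵ = 399229 grain

3.992×10⁵ grain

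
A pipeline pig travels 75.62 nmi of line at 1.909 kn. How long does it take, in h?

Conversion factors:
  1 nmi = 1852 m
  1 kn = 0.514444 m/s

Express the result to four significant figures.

75.62 nmi × 1852 = 140048 m
1.909 kn × 0.514444 = 0.982074 m/s
t = d / v = 140048 m / 0.982074 m/s = 142604 s
142604 s ÷ (3600 s/h) = 39.6122 h

39.61 h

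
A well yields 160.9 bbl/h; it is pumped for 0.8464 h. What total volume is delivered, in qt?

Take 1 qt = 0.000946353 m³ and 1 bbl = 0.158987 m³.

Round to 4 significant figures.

2.288×10⁴ qt

160.9 bbl/h → 0.00710584 m³/s
0.8464 h → 3047.04 s
V = Q × t = 0.00710584 × 3047.04 = 21.6518 m³
In qt: 21.6518 / 0.000946353 = 22879.2 qt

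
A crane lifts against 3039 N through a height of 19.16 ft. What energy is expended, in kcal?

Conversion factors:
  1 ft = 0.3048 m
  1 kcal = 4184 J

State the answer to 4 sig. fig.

4.242 kcal

19.16 ft × 0.3048 → 5.83997 m
W = F × d = 3039 N × 5.83997 m = 17747.7 J
17747.7 J ÷ (4184 J/kcal) = 4.2418 kcal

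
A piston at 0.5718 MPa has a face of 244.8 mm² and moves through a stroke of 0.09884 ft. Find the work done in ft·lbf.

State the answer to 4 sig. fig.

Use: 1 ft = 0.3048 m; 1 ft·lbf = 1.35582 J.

3.110 ft·lbf

0.5718 MPa → 571800 Pa
244.8 mm² → 2.448×10⁻⁴ m²
F = P × A = 571800 × 2.448×10⁻⁴ = 139.977 N
0.09884 ft → 0.0301264 m
W = F × d = 139.977 × 0.0301264 = 4.217 J
In ft·lbf: 4.217 / 1.35582 = 3.11029 ft·lbf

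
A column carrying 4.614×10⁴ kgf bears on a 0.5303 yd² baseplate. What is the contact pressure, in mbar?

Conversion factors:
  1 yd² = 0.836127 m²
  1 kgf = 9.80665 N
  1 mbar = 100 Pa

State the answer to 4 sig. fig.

1.020×10⁴ mbar

4.614×10⁴ kgf × 9.80665 = 452479 N
0.5303 yd² × 0.836127 = 0.443398 m²
P = F / A = 452479 N / 0.443398 m² = 1.02048×10⁶ Pa
1.02048×10⁶ Pa ÷ (100 Pa/mbar) = 10204.8 mbar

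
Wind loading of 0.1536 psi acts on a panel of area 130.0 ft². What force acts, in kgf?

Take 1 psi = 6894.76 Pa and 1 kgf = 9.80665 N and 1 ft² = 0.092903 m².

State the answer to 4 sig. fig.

1304 kgf

0.1536 psi × 6894.76 → 1059.04 Pa
130.0 ft² × 0.092903 → 12.0774 m²
F = P × A = 1059.04 Pa × 12.0774 m² = 12790.4 N
12790.4 N ÷ (9.80665 N/kgf) = 1304.26 kgf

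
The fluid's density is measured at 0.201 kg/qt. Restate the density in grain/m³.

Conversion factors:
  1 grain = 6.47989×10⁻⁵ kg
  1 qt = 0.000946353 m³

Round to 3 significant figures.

3.28×10⁶ grain/m³

0.201 kg/qt ÷ 0.000946353 m³/qt = 212.394 kg/m³
212.394 kg/m³ ÷ 6.47989×10⁻⁵ kg/grain = 3.27774×10⁶ grain/m³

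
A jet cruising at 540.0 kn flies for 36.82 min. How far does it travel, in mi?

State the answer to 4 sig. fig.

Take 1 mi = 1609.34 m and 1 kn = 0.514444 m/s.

381.3 mi

540.0 kn × 0.514444 = 277.8 m/s
36.82 min × 60 = 2209.2 s
d = v × t = 277.8 m/s × 2209.2 s = 613716 m
613716 m ÷ (1609.34 m/mi) = 381.346 mi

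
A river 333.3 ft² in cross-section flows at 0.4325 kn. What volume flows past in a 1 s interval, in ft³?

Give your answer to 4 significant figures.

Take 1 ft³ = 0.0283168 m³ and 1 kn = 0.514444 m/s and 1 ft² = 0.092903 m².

0.4325 kn × 0.514444 = 0.222497 m/s
333.3 ft² × 0.092903 = 30.9646 m²
V = v × A × t = 0.222497 m/s × 30.9646 m² × 1 s = 6.88953 m³
6.88953 m³ ÷ (0.0283168 m³/ft³) = 243.302 ft³

243.3 ft³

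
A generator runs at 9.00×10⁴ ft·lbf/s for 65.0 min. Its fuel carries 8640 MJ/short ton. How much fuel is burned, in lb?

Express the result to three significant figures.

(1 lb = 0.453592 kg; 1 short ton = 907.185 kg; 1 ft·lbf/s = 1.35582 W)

9.00×10⁴ ft·lbf/s → 122024 W
65.0 min → 3900 s
E = P × t = 122024 × 3900 = 4.75894×10⁸ J
8640 MJ/short ton → 9.52397×10⁶ J/kg
m = E / e_s = 4.75894×10⁸ / 9.52397×10⁶ = 49.968 kg
In lb: 49.968 / 0.453592 = 110.161 lb

110 lb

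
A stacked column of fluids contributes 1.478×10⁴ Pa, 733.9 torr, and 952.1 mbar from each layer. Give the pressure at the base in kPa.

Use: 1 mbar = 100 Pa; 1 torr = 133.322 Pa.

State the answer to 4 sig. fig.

1.478×10⁴ Pa (already Pa)
733.9 torr × 133.322 = 97845 Pa
952.1 mbar × 100 = 95210 Pa
Total: 14780 + 97845 + 95210 = 207835 Pa
In kPa: 207835 / 1000 = 207.835 kPa

207.8 kPa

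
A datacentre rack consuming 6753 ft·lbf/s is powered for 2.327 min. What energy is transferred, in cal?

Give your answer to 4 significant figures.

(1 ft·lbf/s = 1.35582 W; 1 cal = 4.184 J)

3.055×10⁵ cal

6753 ft·lbf/s × 1.35582 = 9155.85 W
2.327 min × 60 = 139.62 s
E = P × t = 9155.85 W × 139.62 s = 1.27834×10⁶ J
1.27834×10⁶ J ÷ (4.184 J/cal) = 305531 cal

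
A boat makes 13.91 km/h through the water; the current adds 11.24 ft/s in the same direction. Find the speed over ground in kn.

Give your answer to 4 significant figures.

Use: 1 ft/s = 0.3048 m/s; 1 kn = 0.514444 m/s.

14.17 kn

13.91 km/h × (1/3.6) → 3.86389 m/s
11.24 ft/s × 0.3048 → 3.42595 m/s
Total: 3.86389 + 3.42595 = 7.28984 m/s
In kn: 7.28984 / 0.514444 = 14.1703 kn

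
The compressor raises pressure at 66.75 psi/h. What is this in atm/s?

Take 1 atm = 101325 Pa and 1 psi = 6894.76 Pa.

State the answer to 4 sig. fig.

66.75 psi/h × 6894.76 Pa/psi ÷ 3600 s/h = 127.84 Pa/s
127.84 Pa/s ÷ 101325 Pa/atm = 0.00126168 atm/s

0.001262 atm/s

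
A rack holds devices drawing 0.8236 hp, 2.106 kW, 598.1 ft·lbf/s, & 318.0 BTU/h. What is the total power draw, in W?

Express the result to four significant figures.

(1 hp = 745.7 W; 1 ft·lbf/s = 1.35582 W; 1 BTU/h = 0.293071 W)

0.8236 hp × 745.7 = 614.159 W
2.106 kW × 1000 = 2106 W
598.1 ft·lbf/s × 1.35582 = 810.916 W
318.0 BTU/h × 0.293071 = 93.1966 W
Sum: 614.159 + 2106 + 810.916 + 93.1966 = 3624.27 W

3624 W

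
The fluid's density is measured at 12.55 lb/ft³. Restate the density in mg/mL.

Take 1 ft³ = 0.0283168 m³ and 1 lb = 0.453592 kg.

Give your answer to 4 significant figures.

201.0 mg/mL

12.55 lb/ft³ × 0.453592 kg/lb ÷ 0.0283168 m³/ft³ = 201.032 kg/m³
201.032 kg/m³ ÷ 10⁻⁶ kg/mg × 10⁻⁶ m³/mL = 201.032 mg/mL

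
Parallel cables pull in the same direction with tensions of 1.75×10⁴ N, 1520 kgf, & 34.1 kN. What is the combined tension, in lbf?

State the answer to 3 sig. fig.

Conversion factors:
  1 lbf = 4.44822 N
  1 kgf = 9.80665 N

1.75×10⁴ N (already N)
1520 kgf × 9.80665 = 14906.1 N
34.1 kN × 1000 = 34100 N
Sum: 17500 + 14906.1 + 34100 = 66506.1 N
In lbf: 66506.1 / 4.44822 = 14951.2 lbf

1.50×10⁴ lbf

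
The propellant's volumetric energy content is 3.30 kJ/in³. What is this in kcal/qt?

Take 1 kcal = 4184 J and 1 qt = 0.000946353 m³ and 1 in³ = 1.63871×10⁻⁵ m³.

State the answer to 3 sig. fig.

45.5 kcal/qt

3.30 kJ/in³ × 1000 J/kJ ÷ 1.63871×10⁻⁵ m³/in³ = 2.01378×10⁸ J/m³
2.01378×10⁸ J/m³ ÷ 4184 J/kcal × 0.000946353 m³/qt = 45.5484 kcal/qt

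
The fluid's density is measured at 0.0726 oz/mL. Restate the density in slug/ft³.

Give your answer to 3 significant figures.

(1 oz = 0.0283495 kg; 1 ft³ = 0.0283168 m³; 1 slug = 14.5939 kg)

3.99 slug/ft³

0.0726 oz/mL × 0.0283495 kg/oz ÷ 10⁻⁶ m³/mL = 2058.17 kg/m³
2058.17 kg/m³ ÷ 14.5939 kg/slug × 0.0283168 m³/ft³ = 3.9935 slug/ft³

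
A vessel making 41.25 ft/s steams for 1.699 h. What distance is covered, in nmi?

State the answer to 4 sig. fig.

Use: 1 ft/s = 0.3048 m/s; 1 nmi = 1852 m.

41.52 nmi

41.25 ft/s × 0.3048 → 12.573 m/s
1.699 h × 3600 → 6116.4 s
d = v × t = 12.573 m/s × 6116.4 s = 76901.5 m
76901.5 m ÷ (1852 m/nmi) = 41.5235 nmi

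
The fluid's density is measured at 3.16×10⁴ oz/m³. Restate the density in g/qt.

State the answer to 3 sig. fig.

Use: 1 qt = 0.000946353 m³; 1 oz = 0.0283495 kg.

3.16×10⁴ oz/m³ × 0.0283495 kg/oz = 895.844 kg/m³
895.844 kg/m³ ÷ 0.001 kg/g × 0.000946353 m³/qt = 847.785 g/qt

848 g/qt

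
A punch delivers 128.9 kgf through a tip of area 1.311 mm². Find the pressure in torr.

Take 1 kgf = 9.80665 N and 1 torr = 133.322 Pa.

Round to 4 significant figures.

128.9 kgf × 9.80665 = 1264.08 N
1.311 mm² × 10⁻⁶ = 1.311×10⁻⁶ m²
P = F / A = 1264.08 N / 1.311×10⁻⁶ m² = 9.64211×10⁸ Pa
9.64211×10⁸ Pa ÷ (133.322 Pa/torr) = 7.2322×10⁶ torr

7.232×10⁶ torr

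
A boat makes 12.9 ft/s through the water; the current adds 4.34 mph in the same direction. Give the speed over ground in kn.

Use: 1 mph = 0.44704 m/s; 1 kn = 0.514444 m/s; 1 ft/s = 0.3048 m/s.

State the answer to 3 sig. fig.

11.4 kn

12.9 ft/s × 0.3048 → 3.93192 m/s
4.34 mph × 0.44704 → 1.94015 m/s
Total: 3.93192 + 1.94015 = 5.87207 m/s
In kn: 5.87207 / 0.514444 = 11.4144 kn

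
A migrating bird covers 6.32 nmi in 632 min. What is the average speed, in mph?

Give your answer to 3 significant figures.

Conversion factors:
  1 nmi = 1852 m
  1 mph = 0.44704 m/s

6.32 nmi × 1852 → 11704.6 m
632 min × 60 → 37920 s
v = d / t = 11704.6 m / 37920 s = 0.308666 m/s
0.308666 m/s ÷ (0.44704 m/s/mph) = 0.690466 mph

0.690 mph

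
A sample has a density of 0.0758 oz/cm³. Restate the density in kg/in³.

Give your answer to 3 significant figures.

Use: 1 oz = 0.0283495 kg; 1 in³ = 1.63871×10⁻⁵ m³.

0.0758 oz/cm³ × 0.0283495 kg/oz ÷ 10⁻⁶ m³/cm³ = 2148.89 kg/m³
2148.89 kg/m³ × 1.63871×10⁻⁵ m³/in³ = 0.0352141 kg/in³

0.0352 kg/in³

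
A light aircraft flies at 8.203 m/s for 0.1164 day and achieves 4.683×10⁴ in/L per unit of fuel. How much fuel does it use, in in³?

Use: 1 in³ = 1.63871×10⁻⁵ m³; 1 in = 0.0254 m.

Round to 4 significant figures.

4232 in³

0.1164 day → 10057 s
d = v × t = 8.203 × 10057 = 82497.6 m
4.683×10⁴ in/L → 1.18948×10⁶ m/m³
V = d / (distance per unit fuel) = 82497.6 / 1.18948×10⁶ = 0.069356 m³
In in³: 0.069356 / 1.63871×10⁻⁵ = 4232.35 in³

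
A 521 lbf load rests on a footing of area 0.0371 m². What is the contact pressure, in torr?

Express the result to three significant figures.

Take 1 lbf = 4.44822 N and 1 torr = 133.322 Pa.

521 lbf × 4.44822 = 2317.52 N
P = F / A = 2317.52 N / 0.0371 m² = 62466.8 Pa
62466.8 Pa ÷ (133.322 Pa/torr) = 468.541 torr

469 torr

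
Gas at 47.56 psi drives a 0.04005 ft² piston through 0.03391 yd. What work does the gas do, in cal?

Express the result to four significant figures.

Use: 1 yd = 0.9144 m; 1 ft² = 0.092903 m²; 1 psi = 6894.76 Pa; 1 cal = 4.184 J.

47.56 psi → 327915 Pa
0.04005 ft² → 0.00372077 m²
F = P × A = 327915 × 0.00372077 = 1220.1 N
0.03391 yd → 0.0310073 m
W = F × d = 1220.1 × 0.0310073 = 37.832 J
In cal: 37.832 / 4.184 = 9.04207 cal

9.042 cal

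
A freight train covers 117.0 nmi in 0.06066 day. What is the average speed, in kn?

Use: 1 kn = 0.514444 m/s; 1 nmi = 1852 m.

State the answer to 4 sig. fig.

80.37 kn

117.0 nmi × 1852 = 216684 m
0.06066 day × 86400 = 5241.02 s
v = d / t = 216684 m / 5241.02 s = 41.3439 m/s
41.3439 m/s ÷ (0.514444 m/s/kn) = 80.3662 kn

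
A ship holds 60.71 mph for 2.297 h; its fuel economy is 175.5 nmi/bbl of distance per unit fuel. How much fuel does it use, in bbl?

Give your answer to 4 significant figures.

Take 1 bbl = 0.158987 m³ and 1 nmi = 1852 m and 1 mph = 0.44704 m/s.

60.71 mph → 27.1398 m/s
2.297 h → 8269.2 s
d = v × t = 27.1398 × 8269.2 = 224424 m
175.5 nmi/bbl → 2.04436×10⁶ m/m³
V = d / (distance per unit fuel) = 224424 / 2.04436×10⁶ = 0.109777 m³
In bbl: 0.109777 / 0.158987 = 0.690478 bbl

0.6905 bbl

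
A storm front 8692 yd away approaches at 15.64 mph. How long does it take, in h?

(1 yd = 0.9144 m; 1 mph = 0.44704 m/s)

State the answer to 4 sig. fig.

0.3158 h

8692 yd × 0.9144 = 7947.96 m
15.64 mph × 0.44704 = 6.99171 m/s
t = d / v = 7947.96 m / 6.99171 m/s = 1136.77 s
1136.77 s ÷ (3600 s/h) = 0.315769 h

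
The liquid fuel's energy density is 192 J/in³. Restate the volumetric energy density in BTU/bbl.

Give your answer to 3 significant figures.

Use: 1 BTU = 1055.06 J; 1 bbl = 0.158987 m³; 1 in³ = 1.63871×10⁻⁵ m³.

192 J/in³ ÷ 1.63871×10⁻⁵ m³/in³ = 1.17165×10⁷ J/m³
1.17165×10⁷ J/m³ ÷ 1055.06 J/BTU × 0.158987 m³/bbl = 1765.56 BTU/bbl

1770 BTU/bbl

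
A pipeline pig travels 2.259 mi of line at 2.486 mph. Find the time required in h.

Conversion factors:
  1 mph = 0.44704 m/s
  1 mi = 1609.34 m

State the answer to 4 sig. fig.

2.259 mi × 1609.34 = 3635.5 m
2.486 mph × 0.44704 = 1.11134 m/s
t = d / v = 3635.5 m / 1.11134 m/s = 3271.28 s
3271.28 s ÷ (3600 s/h) = 0.908689 h

0.9087 h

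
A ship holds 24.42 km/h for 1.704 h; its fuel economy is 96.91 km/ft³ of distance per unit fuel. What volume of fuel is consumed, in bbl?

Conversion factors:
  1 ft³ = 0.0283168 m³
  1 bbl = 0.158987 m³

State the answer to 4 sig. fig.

0.07648 bbl

24.42 km/h → 6.78333 m/s
1.704 h → 6134.4 s
d = v × t = 6.78333 × 6134.4 = 41611.7 m
96.91 km/ft³ → 3.42235×10⁶ m/m³
V = d / (distance per unit fuel) = 41611.7 / 3.42235×10⁶ = 0.0121588 m³
In bbl: 0.0121588 / 0.158987 = 0.0764767 bbl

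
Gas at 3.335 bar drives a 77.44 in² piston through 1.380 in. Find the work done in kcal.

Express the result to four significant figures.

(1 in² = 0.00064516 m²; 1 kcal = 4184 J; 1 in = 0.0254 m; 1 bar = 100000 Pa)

3.335 bar → 333500 Pa
77.44 in² → 0.0499612 m²
F = P × A = 333500 × 0.0499612 = 16662.1 N
1.380 in → 0.035052 m
W = F × d = 16662.1 × 0.035052 = 584.04 J
In kcal: 584.04 / 4184 = 0.139589 kcal

0.1396 kcal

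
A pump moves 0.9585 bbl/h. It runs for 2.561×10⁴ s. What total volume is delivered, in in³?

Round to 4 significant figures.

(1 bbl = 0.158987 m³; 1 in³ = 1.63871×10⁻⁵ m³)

6.615×10⁴ in³

0.9585 bbl/h → 4.23303×10⁻⁵ m³/s
V = Q × t = 4.23303×10⁻⁵ × 25610 = 1.08408 m³
In in³: 1.08408 / 1.63871×10⁻⁵ = 66154.5 in³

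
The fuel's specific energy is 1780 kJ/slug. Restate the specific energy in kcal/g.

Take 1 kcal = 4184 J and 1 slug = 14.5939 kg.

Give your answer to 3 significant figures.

1780 kJ/slug × 1000 J/kJ ÷ 14.5939 kg/slug = 121969 J/kg
121969 J/kg ÷ 4184 J/kcal × 0.001 kg/g = 0.0291513 kcal/g

0.0292 kcal/g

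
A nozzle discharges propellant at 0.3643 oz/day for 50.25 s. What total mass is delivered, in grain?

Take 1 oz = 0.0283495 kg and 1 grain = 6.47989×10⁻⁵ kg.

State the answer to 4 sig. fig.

0.09270 grain

0.3643 oz/day → 1.19534×10⁻⁷ kg/s
m = ṁ × t = 1.19534×10⁻⁷ × 50.25 = 6.00658×10⁻⁶ kg
In grain: 6.00658×10⁻⁶ / 6.47989×10⁻⁵ = 0.0926957 grain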